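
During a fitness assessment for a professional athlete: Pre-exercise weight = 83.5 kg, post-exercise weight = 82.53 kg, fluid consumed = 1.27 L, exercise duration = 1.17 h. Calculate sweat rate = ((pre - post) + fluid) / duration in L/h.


Weight loss = 83.5 - 82.53 = 0.97 kg (approx L)
Total sweat = 0.97 + 1.27 = 2.24 L
Sweat rate = 2.24 / 1.17 = 1.915 L/h

1.915 L/h


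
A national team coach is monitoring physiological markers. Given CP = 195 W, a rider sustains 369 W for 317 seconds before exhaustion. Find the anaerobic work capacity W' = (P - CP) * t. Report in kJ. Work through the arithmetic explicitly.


Excess power = 369 - 195 = 174 W
Work above CP = 174 * 317 = 55158 J
W' = 55.158 kJ

55.158 kJ


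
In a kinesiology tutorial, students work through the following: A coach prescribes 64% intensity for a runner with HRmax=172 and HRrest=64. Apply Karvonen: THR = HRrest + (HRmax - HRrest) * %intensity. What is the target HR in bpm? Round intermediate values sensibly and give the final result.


Heart rate reserve = 172 - 64 = 108
Intensity fraction = 64 / 100 = 0.64
THR = 64 + 108 * 0.64 = 133.12 bpm

133.12 bpm


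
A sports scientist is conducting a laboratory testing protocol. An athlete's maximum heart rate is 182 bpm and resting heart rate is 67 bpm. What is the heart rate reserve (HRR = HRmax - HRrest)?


HRR = HRmax - HRrest
= 182 - 67
= 115 bpm

115 bpm


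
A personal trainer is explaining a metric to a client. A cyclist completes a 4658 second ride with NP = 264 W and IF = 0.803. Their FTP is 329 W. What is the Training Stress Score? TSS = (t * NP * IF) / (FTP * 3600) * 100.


t * NP * IF = 4658 * 264 * 0.803 = 987458.736
FTP * 3600 = 1184400
TSS = (987458.736 / 1184400) * 100 = 83.37

83.37 TSS


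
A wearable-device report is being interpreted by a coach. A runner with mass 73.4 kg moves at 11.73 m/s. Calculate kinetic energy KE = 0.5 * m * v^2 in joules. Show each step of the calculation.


v^2 = 11.73^2 = 137.5929
KE = 0.5 * 73.4 * 137.5929
= 5049.66 J

5049.66 J


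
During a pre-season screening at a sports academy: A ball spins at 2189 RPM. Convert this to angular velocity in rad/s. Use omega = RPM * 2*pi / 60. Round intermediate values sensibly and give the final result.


omega = 2189 * 2 * pi / 60
= 2189 * 6.28318531 / 60
= 13753.893 / 60
= 229.232 rad/s

229.232 rad/s


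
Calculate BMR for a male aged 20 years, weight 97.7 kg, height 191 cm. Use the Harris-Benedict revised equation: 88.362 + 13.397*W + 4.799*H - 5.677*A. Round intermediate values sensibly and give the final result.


Substituting values:
W term = 13.397 * 97.7 = 1308.8869
H term = 4.799 * 191 = 916.609
A term = 5.677 * 20 = 113.54
BMR = 2200.32 kcal/day

2200.32 kcal/day


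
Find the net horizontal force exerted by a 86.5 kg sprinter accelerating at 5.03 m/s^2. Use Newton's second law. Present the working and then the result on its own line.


Newton's second law: F = m * a
F = 86.5 * 5.03 = 435.1 N

435.1 N


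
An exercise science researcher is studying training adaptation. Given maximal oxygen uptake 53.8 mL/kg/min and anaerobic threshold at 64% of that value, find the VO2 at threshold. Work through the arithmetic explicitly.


Percentage as decimal = 0.64
VO2 at AT = 53.8 * 0.64 = 34.43 mL/kg/min

34.43 mL/kg/min


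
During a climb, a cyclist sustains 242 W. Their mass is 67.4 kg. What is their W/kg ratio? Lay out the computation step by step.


Power-to-weight = 242 W / 67.4 kg
= 3.591 W/kg

3.591 W/kg


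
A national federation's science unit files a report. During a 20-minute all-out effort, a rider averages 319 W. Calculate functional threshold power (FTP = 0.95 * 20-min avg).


FTP = 0.95 * 319
= 303.05 W

303.05 W


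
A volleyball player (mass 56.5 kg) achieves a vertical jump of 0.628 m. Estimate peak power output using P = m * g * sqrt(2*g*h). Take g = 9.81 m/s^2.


2 * g * h = 2 * 9.81 * 0.628 = 12.32136
sqrt(12.32136) = 3.510179 m/s
P = 56.5 * 9.81 * 3.510179 = 1945.57 W

1945.57 W


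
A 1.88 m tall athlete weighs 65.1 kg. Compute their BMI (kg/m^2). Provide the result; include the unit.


height^2 = 3.5344 m^2
BMI = 65.1 / 3.5344 = 18.42 kg/m^2

18.42 kg/m^2


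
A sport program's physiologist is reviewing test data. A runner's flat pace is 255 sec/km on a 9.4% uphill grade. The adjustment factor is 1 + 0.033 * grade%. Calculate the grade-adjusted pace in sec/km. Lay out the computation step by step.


Factor = 1 + 0.033 * 9.4 = 1.3102
Adjusted pace = 255 * 1.3102
= 334.1 sec/km

334.1 s/km


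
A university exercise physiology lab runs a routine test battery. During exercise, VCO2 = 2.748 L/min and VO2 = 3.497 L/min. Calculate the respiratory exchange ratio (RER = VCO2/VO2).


RER = VCO2 / VO2
= 2.748 / 3.497
= 0.7858

0.7858


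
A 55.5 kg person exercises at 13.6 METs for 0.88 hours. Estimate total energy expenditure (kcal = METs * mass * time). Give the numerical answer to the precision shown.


Energy = METs * mass(kg) * time(h)
= 13.6 * 55.5 * 0.88
= 664.22 kcal

664.22 kcal


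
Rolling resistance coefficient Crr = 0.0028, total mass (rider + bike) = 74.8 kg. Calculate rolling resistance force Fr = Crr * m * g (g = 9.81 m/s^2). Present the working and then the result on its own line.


Fr = Crr * m * g
= 0.0028 * 74.8 * 9.81
= 2.055 N

2.055 N


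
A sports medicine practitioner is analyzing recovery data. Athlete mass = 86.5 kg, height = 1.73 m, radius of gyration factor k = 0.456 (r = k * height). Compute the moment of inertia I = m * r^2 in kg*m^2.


r = k * height = 0.456 * 1.73 = 0.78888 m
r^2 = 0.78888^2 = 0.622332
I = 86.5 * 0.622332 = 53.832 kg*m^2

53.832 kg*m^2


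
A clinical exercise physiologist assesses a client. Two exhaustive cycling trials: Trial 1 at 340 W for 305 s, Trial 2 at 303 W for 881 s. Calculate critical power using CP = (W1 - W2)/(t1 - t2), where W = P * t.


W1 = 340 * 305 = 103700 J
W2 = 303 * 881 = 266943 J
CP = (103700 - 266943) / (305 - 881)
= -163243 / -576
= 283.41 W

283.41 W


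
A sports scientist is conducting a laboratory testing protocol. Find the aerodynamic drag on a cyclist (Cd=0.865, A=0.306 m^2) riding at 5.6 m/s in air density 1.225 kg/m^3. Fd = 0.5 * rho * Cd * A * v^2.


Fd = 0.5 * 1.225 * 0.865 * 0.306 * 5.6^2
= 0.5 * 1.225 * 0.865 * 0.306 * 31.36
= 5.084 N

5.084 N


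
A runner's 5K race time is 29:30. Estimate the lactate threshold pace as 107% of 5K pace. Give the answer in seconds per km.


Total race time = 29*60 + 30 = 1770 seconds
5K pace = 1770 / 5 = 354.0 sec/km
LT pace = 354.0 * 1.07 = 378.78 sec/km

378.78 s/km


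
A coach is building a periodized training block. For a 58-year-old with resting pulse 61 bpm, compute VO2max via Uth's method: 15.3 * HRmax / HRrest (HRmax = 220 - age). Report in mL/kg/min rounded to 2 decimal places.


Step 1: HRmax = 220 - 58 = 162 bpm
Step 2: Ratio = 162 / 61 = 2.6557
Step 3: VO2max = 15.3 * 2.6557 = 40.63 mL/kg/min

40.63 mL/kg/min


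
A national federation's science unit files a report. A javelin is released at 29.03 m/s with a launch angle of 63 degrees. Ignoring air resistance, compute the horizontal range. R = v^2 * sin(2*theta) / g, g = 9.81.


Launch speed squared = 842.7409
sin(2 * 63 deg) = 0.809017
Range = 842.7409 * 0.809017 / 9.81
= 69.5 m

69.5 m


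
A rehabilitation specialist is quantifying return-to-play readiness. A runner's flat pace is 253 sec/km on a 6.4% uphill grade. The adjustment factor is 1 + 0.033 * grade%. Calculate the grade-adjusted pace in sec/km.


Factor = 1 + 0.033 * 6.4 = 1.2112
Adjusted pace = 253 * 1.2112
= 306.43 sec/km

306.43 s/km


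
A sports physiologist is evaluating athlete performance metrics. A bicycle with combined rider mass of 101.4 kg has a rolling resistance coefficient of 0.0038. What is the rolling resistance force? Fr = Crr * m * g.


Fr = 0.0038 * 101.4 * 9.81
= 0.38532 * 9.81
= 3.78 N

3.78 N


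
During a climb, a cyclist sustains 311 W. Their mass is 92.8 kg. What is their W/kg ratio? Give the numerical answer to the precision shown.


Power-to-weight = 311 W / 92.8 kg
= 3.351 W/kg

3.351 W/kg


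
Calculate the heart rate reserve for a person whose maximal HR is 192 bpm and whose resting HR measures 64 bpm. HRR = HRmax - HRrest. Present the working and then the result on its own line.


HRmax = 192 bpm
HRrest = 64 bpm
HRR = 192 - 64 = 128 bpm

128 bpm


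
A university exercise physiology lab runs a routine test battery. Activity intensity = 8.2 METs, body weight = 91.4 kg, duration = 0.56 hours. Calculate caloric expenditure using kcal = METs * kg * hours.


kcal = 8.2 * 91.4 * 0.56
= 749.48 * 0.56
= 419.71 kcal

419.71 kcal


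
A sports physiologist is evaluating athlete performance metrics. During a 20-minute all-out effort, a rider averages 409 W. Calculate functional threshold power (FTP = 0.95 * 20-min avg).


FTP = 0.95 * 409
= 388.55 W

388.55 W


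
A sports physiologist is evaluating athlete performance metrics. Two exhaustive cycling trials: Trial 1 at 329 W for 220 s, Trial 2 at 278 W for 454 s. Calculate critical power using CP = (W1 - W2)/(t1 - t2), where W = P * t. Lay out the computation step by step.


W1 = 329 * 220 = 72380 J
W2 = 278 * 454 = 126212 J
CP = (72380 - 126212) / (220 - 454)
= -53832 / -234
= 230.05 W

230.05 W


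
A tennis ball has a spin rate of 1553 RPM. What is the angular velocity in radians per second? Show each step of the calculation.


Convert RPM to rad/s: multiply by 2*pi and divide by 60
omega = 1553 * 2 * pi / 60
= 162.63 rad/s

162.63 rad/s


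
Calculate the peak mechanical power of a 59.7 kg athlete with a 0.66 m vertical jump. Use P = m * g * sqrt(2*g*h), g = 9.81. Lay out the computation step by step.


First, sqrt(2gh) = sqrt(2 * 9.81 * 0.66)
= sqrt(12.9492) = 3.5985 m/s
Power = 59.7 * 9.81 * 3.5985 = 2107.49 W

2107.49 W


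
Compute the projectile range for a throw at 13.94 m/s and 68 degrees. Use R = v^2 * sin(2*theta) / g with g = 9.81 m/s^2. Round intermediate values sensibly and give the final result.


Two times the angle = 136 degrees
sin(136) = 0.694658
R = 194.3236 * 0.694658 / 9.81 = 13.76 m

13.76 m


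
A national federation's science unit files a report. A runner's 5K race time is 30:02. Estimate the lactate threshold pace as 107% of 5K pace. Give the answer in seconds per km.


Total race time = 30*60 + 2 = 1802 seconds
5K pace = 1802 / 5 = 360.4 sec/km
LT pace = 360.4 * 1.07 = 385.63 sec/km

385.63 s/km


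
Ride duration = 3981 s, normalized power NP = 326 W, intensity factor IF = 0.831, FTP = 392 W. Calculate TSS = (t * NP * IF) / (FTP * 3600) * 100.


Numerator = 3981 * 326 * 0.831 = 1078476.786
Denominator = 392 * 3600 = 1411200
TSS = 1078476.786 / 1411200 * 100
= 76.42

76.42 TSS


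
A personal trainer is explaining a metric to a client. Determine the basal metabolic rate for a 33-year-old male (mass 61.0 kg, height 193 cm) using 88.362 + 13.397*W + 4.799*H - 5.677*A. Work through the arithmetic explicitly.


BMR = 88.362 + 13.397*61.0 + 4.799*193 - 5.677*33
= 1644.45 kcal/day

1644.45 kcal/day


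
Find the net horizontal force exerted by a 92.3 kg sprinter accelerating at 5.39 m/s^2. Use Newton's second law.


Newton's second law: F = m * a
F = 92.3 * 5.39 = 497.5 N

497.5 N


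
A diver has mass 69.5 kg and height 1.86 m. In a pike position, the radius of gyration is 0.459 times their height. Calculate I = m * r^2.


r = 0.459 * 1.86 = 0.85374 m
I = m * r^2 = 69.5 * 0.728872 = 50.657 kg*m^2

50.657 kg*m^2


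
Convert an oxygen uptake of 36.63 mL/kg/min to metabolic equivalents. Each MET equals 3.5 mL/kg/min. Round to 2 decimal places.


One MET = 3.5 mL/kg/min
Number of METs = 36.63 / 3.5
= 10.47 METs

10.47 METs


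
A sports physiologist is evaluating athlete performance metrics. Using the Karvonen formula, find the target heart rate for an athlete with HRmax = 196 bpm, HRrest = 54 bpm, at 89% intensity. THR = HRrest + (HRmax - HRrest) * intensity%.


HRR = 196 - 54 = 142
THR = 54 + 142 * 0.89
= 54 + 126.38
= 180.38 bpm

180.38 bpm


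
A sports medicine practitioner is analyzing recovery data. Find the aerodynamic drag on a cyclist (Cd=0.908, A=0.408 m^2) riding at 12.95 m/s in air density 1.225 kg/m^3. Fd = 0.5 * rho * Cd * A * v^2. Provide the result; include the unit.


Fd = 0.5 * 1.225 * 0.908 * 0.408 * 12.95^2
= 0.5 * 1.225 * 0.908 * 0.408 * 167.7025
= 38.053 N

38.053 N


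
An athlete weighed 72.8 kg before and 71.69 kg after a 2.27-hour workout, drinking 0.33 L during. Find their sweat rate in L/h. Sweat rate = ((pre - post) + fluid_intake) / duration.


Body mass change = 1.11 kg
Total sweat loss = 1.11 + 0.33 = 1.44 L
Rate = 1.44 / 2.27 = 0.634 L/h

0.634 L/h


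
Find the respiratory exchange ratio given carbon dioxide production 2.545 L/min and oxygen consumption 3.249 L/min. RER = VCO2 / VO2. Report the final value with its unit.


VCO2 = 2.545 L/min
VO2 = 3.249 L/min
RER = 2.545 / 3.249 = 0.7833

0.7833


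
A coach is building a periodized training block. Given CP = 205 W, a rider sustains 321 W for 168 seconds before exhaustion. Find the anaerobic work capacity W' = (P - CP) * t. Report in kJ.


Excess power = 321 - 205 = 116 W
Work above CP = 116 * 168 = 19488 J
W' = 19.488 kJ

19.488 kJ


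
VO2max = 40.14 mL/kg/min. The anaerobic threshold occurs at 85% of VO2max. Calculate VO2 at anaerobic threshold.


AT fraction = 85 / 100 = 0.85
AT VO2 = 40.14 * 0.85
= 34.12 mL/kg/min

34.12 mL/kg/min


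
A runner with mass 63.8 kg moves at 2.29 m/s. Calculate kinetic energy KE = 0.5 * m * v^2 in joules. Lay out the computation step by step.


v^2 = 2.29^2 = 5.2441
KE = 0.5 * 63.8 * 5.2441
= 167.29 J

167.29 J


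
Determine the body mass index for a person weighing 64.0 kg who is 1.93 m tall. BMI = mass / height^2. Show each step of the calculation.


BMI = mass / height^2
= 64.0 / 1.93^2
= 64.0 / 3.7249
= 17.18 kg/m^2

17.18 kg/m^2


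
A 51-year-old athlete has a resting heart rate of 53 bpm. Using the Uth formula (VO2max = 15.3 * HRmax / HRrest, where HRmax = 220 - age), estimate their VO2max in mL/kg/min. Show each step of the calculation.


HRmax = 220 - 51 = 169 bpm
Ratio = HRmax / HRrest = 169 / 53 = 3.1887
VO2max = 15.3 * 3.1887 = 48.79 mL/kg/min

48.79 mL/kg/min


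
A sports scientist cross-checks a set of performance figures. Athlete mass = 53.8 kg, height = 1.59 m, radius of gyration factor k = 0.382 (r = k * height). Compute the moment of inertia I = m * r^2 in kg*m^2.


r = k * height = 0.382 * 1.59 = 0.60738 m
r^2 = 0.60738^2 = 0.36891
I = 53.8 * 0.36891 = 19.847 kg*m^2

19.847 kg*m^2


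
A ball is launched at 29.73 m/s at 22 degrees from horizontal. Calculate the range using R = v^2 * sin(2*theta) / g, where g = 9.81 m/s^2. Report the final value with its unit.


sin(2 * 22) = sin(44) = 0.694658
v^2 = 29.73^2 = 883.8729
R = 883.8729 * 0.694658 / 9.81
= 62.588 m

62.588 m


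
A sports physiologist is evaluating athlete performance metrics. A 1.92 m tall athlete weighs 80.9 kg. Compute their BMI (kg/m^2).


height^2 = 3.6864 m^2
BMI = 80.9 / 3.6864 = 21.95 kg/m^2

21.95 kg/m^2


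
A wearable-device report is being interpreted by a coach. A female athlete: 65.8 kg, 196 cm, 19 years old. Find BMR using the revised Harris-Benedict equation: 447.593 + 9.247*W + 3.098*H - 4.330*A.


Intercept = 447.593
Weight contribution = 9.247 * 65.8 = 608.4526
Height contribution = 3.098 * 196 = 607.208
Age contribution = 4.33 * 19 = 82.27
BMR = 447.593 + 608.4526 + 607.208 - 82.27
= 1580.98 kcal/day

1580.98 kcal/day


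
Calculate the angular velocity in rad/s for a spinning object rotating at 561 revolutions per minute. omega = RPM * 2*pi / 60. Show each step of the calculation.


omega = RPM * 2*pi / 60
= 561 * 6.28318531 / 60
= 58.748 rad/s

58.748 rad/s


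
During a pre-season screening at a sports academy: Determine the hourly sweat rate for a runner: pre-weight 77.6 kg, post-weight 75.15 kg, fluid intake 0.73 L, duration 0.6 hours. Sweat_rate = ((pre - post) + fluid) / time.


Mass lost = 77.6 - 75.15 = 2.45 kg
Add fluid consumed: 2.45 + 0.73 = 3.18 L total sweat
Sweat rate = 3.18 / 0.6 = 5.3 L/h

5.3 L/h


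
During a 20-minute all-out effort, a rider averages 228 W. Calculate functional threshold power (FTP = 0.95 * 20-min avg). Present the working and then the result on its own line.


FTP = 0.95 * 228
= 216.6 W

216.6 W


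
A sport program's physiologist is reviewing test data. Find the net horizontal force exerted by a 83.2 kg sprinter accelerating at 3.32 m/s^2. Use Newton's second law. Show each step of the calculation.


Newton's second law: F = m * a
F = 83.2 * 3.32 = 276.22 N

276.22 N


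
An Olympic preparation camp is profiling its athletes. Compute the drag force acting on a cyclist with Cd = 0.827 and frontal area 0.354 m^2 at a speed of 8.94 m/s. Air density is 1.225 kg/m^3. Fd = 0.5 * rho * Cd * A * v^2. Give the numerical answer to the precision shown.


Step 1: v^2 = 79.9236
Step 2: Fd = 0.5 * 1.225 * 0.827 * 0.354 * 79.9236
= 14.331 N

14.331 N


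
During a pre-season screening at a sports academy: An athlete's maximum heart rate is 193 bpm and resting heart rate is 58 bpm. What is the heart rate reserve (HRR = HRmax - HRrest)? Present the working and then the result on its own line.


HRR = HRmax - HRrest
= 193 - 58
= 135 bpm

135 bpm


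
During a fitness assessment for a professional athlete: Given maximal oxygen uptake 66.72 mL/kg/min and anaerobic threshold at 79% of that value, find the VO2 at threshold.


Percentage as decimal = 0.79
VO2 at AT = 66.72 * 0.79 = 52.71 mL/kg/min

52.71 mL/kg/min


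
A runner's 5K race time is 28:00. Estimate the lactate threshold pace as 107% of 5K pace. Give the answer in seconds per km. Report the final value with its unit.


Total race time = 28*60 + 0 = 1680 seconds
5K pace = 1680 / 5 = 336.0 sec/km
LT pace = 336.0 * 1.07 = 359.52 sec/km

359.52 s/km


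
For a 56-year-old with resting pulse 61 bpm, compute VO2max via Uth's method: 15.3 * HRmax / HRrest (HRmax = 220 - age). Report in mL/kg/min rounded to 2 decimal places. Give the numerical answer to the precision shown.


Step 1: HRmax = 220 - 56 = 164 bpm
Step 2: Ratio = 164 / 61 = 2.6885
Step 3: VO2max = 15.3 * 2.6885 = 41.13 mL/kg/min

41.13 mL/kg/min


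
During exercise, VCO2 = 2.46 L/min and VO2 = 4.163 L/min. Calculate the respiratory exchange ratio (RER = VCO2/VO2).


RER = VCO2 / VO2
= 2.46 / 4.163
= 0.5909

0.5909


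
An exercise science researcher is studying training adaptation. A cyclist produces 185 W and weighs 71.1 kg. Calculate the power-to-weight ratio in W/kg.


P/W = power / mass
= 185 / 71.1
= 2.602 W/kg

2.602 W/kg


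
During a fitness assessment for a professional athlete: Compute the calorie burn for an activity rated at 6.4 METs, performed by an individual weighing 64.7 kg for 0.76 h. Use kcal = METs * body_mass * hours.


Product of METs and mass = 6.4 * 64.7 = 414.08
Total kcal = 414.08 * 0.76 = 314.7 kcal

314.7 kcal


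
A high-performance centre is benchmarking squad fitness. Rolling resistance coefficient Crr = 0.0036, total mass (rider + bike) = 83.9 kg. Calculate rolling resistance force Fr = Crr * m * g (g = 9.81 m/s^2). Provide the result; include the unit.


Fr = Crr * m * g
= 0.0036 * 83.9 * 9.81
= 2.963 N

2.963 N


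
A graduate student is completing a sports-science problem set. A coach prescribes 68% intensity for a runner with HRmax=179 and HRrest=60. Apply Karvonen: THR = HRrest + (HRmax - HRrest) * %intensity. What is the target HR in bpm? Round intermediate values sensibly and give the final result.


Heart rate reserve = 179 - 60 = 119
Intensity fraction = 68 / 100 = 0.68
THR = 60 + 119 * 0.68 = 140.92 bpm

140.92 bpm


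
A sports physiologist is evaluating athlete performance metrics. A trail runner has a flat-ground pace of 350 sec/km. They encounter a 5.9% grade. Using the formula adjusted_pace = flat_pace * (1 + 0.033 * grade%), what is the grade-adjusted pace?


Grade factor = 1 + 0.033 * 5.9 = 1.1947
Adjusted = 350 * 1.1947 = 418.15 sec/km

418.15 s/km


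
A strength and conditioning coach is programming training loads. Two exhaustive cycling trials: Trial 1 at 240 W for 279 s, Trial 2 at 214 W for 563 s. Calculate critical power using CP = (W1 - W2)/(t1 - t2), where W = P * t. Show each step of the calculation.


W1 = 240 * 279 = 66960 J
W2 = 214 * 563 = 120482 J
CP = (66960 - 120482) / (279 - 563)
= -53522 / -284
= 188.46 W

188.46 W


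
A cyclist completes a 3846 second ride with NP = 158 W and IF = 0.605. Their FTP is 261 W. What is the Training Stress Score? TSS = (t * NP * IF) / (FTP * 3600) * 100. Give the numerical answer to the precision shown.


t * NP * IF = 3846 * 158 * 0.605 = 367639.14
FTP * 3600 = 939600
TSS = (367639.14 / 939600) * 100 = 39.13

39.13 TSS


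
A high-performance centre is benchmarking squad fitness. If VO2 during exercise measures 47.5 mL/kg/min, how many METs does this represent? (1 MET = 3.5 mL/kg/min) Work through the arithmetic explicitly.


METs = VO2 / 3.5 = 47.5 / 3.5 = 13.57

13.57 METs


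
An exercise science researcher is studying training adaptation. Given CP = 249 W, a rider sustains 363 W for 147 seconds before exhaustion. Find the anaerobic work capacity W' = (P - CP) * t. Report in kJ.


Excess power = 363 - 249 = 114 W
Work above CP = 114 * 147 = 16758 J
W' = 16.758 kJ

16.758 kJ


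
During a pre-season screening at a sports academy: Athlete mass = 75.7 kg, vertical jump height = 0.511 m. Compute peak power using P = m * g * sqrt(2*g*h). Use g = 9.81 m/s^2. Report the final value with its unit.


sqrt(2 * 9.81 * 0.511) = sqrt(10.02582) = 3.166358 m/s
P = 75.7 * 9.81 * 3.166358
= 2351.39 W

2351.39 W


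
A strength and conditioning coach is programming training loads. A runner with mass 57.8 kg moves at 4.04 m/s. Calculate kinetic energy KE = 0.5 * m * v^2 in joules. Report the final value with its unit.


v^2 = 4.04^2 = 16.3216
KE = 0.5 * 57.8 * 16.3216
= 471.69 J

471.69 J


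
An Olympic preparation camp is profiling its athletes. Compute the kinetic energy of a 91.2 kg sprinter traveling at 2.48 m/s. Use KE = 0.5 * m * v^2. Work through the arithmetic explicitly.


Velocity squared = 6.1504
KE = 0.5 * 91.2 * 6.1504 = 280.46 J

280.46 J


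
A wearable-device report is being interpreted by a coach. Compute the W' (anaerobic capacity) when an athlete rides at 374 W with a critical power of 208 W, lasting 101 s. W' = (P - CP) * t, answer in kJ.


Above-CP power = 166 W
Duration = 101 s
W' = 166 * 101 = 16766 J
Convert: 16766 / 1000 = 16.766 kJ

16.766 kJ


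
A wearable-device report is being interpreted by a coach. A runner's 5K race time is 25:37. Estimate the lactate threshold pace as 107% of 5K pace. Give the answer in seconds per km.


Total race time = 25*60 + 37 = 1537 seconds
5K pace = 1537 / 5 = 307.4 sec/km
LT pace = 307.4 * 1.07 = 328.92 sec/km

328.92 s/km


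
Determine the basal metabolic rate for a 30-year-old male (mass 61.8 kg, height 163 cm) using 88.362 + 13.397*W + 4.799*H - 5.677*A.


BMR = 88.362 + 13.397*61.8 + 4.799*163 - 5.677*30
= 1528.22 kcal/day

1528.22 kcal/day


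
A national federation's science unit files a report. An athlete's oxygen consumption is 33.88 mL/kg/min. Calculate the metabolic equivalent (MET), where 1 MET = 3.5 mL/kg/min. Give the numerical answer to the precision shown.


MET = VO2 / 3.5
= 33.88 / 3.5
= 9.68 METs

9.68 METs


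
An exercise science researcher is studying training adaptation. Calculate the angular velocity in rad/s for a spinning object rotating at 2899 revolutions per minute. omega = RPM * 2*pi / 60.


omega = RPM * 2*pi / 60
= 2899 * 6.28318531 / 60
= 303.583 rad/s

303.583 rad/s


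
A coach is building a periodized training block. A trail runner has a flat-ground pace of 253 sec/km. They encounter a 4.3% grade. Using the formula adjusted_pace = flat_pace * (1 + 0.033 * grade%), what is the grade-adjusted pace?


Grade factor = 1 + 0.033 * 4.3 = 1.1419
Adjusted = 253 * 1.1419 = 288.9 sec/km

288.9 s/km


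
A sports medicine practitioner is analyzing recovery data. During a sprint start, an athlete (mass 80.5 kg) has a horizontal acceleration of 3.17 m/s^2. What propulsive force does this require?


Propulsive force = mass * acceleration
= 80.5 kg * 3.17 m/s^2
= 255.19 N

255.19 N


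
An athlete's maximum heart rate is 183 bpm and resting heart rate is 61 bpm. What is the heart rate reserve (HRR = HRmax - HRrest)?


HRR = HRmax - HRrest
= 183 - 61
= 122 bpm

122 bpm


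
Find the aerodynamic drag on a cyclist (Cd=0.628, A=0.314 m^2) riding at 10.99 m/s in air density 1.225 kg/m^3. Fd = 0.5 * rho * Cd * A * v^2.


Fd = 0.5 * 1.225 * 0.628 * 0.314 * 10.99^2
= 0.5 * 1.225 * 0.628 * 0.314 * 120.7801
= 14.588 N

14.588 N


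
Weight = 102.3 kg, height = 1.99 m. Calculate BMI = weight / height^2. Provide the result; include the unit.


height^2 = 1.99^2 = 3.9601
BMI = 102.3 / 3.9601 = 25.83 kg/m^2

25.83 kg/m^2


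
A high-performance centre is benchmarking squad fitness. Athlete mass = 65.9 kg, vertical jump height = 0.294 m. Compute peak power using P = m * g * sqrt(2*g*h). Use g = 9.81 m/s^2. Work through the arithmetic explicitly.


sqrt(2 * 9.81 * 0.294) = sqrt(5.76828) = 2.401724 m/s
P = 65.9 * 9.81 * 2.401724
= 1552.66 W

1552.66 W


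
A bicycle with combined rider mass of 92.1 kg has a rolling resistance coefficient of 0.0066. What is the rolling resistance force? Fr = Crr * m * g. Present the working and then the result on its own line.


Fr = 0.0066 * 92.1 * 9.81
= 0.60786 * 9.81
= 5.963 N

5.963 N


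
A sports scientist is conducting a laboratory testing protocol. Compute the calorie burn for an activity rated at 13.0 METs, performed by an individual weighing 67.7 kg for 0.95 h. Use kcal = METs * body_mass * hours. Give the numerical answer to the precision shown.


Product of METs and mass = 13.0 * 67.7 = 880.1
Total kcal = 880.1 * 0.95 = 836.1 kcal

836.1 kcal


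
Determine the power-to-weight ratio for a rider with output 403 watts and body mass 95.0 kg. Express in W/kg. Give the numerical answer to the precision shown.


P/W = 403 / 95.0 = 4.242 W/kg

4.242 W/kg


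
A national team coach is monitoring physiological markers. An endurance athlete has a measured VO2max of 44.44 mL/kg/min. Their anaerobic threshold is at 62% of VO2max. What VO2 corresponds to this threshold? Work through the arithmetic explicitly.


Anaerobic threshold VO2 = VO2max * 62%
= 44.44 * 0.62
= 27.55 mL/kg/min

27.55 mL/kg/min


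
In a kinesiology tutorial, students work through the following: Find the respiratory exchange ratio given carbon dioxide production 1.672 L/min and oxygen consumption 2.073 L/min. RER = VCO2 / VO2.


VCO2 = 1.672 L/min
VO2 = 2.073 L/min
RER = 1.672 / 2.073 = 0.8066

0.8066


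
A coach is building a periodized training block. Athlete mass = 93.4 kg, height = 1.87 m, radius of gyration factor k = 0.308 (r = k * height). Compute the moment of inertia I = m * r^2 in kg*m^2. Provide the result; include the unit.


r = k * height = 0.308 * 1.87 = 0.57596 m
r^2 = 0.57596^2 = 0.33173
I = 93.4 * 0.33173 = 30.984 kg*m^2

30.984 kg*m^2


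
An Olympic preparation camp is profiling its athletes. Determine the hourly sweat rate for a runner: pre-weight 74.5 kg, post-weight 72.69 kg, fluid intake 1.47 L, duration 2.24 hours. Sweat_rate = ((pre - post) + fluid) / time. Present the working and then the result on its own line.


Mass lost = 74.5 - 72.69 = 1.81 kg
Add fluid consumed: 1.81 + 1.47 = 3.28 L total sweat
Sweat rate = 3.28 / 2.24 = 1.464 L/h

1.464 L/h


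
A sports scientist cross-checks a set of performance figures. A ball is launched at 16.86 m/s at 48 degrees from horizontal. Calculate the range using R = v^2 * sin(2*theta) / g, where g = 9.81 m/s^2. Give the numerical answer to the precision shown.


sin(2 * 48) = sin(96) = 0.994522
v^2 = 16.86^2 = 284.2596
R = 284.2596 * 0.994522 / 9.81
= 28.818 m

28.818 m


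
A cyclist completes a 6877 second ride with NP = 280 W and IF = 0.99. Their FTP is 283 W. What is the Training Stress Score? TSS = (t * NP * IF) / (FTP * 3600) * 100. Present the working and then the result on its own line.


t * NP * IF = 6877 * 280 * 0.99 = 1906304.4
FTP * 3600 = 1018800
TSS = (1906304.4 / 1018800) * 100 = 187.11

187.11 TSS


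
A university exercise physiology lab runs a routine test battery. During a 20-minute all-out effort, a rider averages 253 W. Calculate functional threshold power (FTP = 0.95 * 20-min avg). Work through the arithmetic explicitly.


FTP = 0.95 * 253
= 240.35 W

240.35 W


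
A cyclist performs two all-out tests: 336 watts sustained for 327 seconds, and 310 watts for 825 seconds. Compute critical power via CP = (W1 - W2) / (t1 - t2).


W1 = P1 * t1 = 336 * 327 = 109872 J
W2 = P2 * t2 = 310 * 825 = 255750 J
CP = (109872 - 255750) / (327 - 825)
= 292.93 W

292.93 W


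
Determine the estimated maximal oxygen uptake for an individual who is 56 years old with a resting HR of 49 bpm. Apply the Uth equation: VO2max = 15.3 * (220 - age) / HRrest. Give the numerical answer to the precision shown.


HRmax = 220 - 56 = 164
VO2max = 15.3 * (164 / 49)
= 15.3 * 3.3469
= 51.21 mL/kg/min

51.21 mL/kg/min


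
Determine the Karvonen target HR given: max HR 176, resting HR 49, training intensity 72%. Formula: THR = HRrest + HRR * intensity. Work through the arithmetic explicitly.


HRR = HRmax - HRrest = 176 - 49 = 127
THR = 49 + 127 * 0.72
= 140.44 bpm

140.44 bpm


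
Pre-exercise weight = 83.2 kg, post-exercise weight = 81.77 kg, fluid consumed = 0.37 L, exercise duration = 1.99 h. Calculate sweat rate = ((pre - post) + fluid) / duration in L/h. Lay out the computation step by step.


Weight loss = 83.2 - 81.77 = 1.43 kg (approx L)
Total sweat = 1.43 + 0.37 = 1.8 L
Sweat rate = 1.8 / 1.99 = 0.905 L/h

0.905 L/h


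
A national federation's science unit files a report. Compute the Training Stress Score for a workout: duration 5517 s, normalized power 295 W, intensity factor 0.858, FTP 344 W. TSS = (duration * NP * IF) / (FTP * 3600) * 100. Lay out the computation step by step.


Product = 5517 * 295 * 0.858 = 1396407.87
Base = 344 * 3600 = 1238400
TSS = 1396407.87 / 1238400 * 100 = 112.76

112.76 TSS


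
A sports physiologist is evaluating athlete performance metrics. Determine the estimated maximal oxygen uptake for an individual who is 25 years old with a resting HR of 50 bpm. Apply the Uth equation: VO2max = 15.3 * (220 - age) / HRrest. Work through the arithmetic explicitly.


HRmax = 220 - 25 = 195
VO2max = 15.3 * (195 / 50)
= 15.3 * 3.9
= 59.67 mL/kg/min

59.67 mL/kg/min


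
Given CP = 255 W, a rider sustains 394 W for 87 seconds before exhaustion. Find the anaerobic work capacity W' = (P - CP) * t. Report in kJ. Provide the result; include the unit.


Excess power = 394 - 255 = 139 W
Work above CP = 139 * 87 = 12093 J
W' = 12.093 kJ

12.093 kJ


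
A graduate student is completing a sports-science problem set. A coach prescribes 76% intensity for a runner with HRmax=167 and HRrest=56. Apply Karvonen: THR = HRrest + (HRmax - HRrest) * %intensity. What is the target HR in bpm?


Heart rate reserve = 167 - 56 = 111
Intensity fraction = 76 / 100 = 0.76
THR = 56 + 111 * 0.76 = 140.36 bpm

140.36 bpm


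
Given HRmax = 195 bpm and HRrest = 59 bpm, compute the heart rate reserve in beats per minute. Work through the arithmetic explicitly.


Heart rate reserve = maximum HR minus resting HR
HRR = 195 - 59 = 136 bpm

136 bpm


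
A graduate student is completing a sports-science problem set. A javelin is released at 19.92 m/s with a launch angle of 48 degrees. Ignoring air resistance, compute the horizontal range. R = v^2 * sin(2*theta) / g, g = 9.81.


Launch speed squared = 396.8064
sin(2 * 48 deg) = 0.994522
Range = 396.8064 * 0.994522 / 9.81
= 40.228 m

40.228 m


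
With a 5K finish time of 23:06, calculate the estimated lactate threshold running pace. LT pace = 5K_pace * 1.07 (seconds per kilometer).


Race duration = 1386 s for 5 km
Average pace = 1386 / 5 = 277.2 s/km
LT pace = 277.2 * 1.07
= 296.6 s/km

296.6 s/km


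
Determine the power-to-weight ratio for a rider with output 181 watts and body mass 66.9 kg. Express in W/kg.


P/W = 181 / 66.9 = 2.706 W/kg

2.706 W/kg


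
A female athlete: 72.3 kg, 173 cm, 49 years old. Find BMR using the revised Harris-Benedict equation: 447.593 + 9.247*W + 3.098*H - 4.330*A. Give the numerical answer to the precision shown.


Intercept = 447.593
Weight contribution = 9.247 * 72.3 = 668.5581
Height contribution = 3.098 * 173 = 535.954
Age contribution = 4.33 * 49 = 212.17
BMR = 447.593 + 668.5581 + 535.954 - 212.17
= 1439.94 kcal/day

1439.94 kcal/day


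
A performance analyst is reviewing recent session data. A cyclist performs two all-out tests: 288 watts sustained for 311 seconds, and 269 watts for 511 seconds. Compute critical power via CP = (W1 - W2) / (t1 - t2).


W1 = P1 * t1 = 288 * 311 = 89568 J
W2 = P2 * t2 = 269 * 511 = 137459 J
CP = (89568 - 137459) / (311 - 511)
= 239.46 W

239.46 W


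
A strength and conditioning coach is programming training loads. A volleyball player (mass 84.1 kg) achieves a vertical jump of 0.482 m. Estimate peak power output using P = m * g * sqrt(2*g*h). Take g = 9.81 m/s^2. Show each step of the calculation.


2 * g * h = 2 * 9.81 * 0.482 = 9.45684
sqrt(9.45684) = 3.075198 m/s
P = 84.1 * 9.81 * 3.075198 = 2537.1 W

2537.1 W


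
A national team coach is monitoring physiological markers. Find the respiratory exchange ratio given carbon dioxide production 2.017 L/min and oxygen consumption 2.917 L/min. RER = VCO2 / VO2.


VCO2 = 2.017 L/min
VO2 = 2.917 L/min
RER = 2.017 / 2.917 = 0.6915

0.6915


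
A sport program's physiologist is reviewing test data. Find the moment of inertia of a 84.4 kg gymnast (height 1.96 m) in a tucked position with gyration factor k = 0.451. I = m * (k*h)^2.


Radius of gyration = 0.451 * 1.96 = 0.88396 m
I = 84.4 * 0.88396^2
= 84.4 * 0.781385
= 65.949 kg*m^2

65.949 kg*m^2


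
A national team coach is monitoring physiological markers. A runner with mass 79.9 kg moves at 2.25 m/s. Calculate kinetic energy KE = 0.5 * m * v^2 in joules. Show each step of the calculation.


v^2 = 2.25^2 = 5.0625
KE = 0.5 * 79.9 * 5.0625
= 202.25 J

202.25 J


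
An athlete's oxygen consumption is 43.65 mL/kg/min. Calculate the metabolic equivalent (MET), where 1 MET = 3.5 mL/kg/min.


MET = VO2 / 3.5
= 43.65 / 3.5
= 12.47 METs

12.47 METs


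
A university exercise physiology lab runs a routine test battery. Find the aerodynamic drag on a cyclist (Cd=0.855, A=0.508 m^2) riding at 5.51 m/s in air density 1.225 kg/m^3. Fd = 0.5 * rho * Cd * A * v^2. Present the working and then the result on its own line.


Fd = 0.5 * 1.225 * 0.855 * 0.508 * 5.51^2
= 0.5 * 1.225 * 0.855 * 0.508 * 30.3601
= 8.077 N

8.077 N


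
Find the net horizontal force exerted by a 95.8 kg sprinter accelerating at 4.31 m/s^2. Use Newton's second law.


Newton's second law: F = m * a
F = 95.8 * 4.31 = 412.9 N

412.9 N


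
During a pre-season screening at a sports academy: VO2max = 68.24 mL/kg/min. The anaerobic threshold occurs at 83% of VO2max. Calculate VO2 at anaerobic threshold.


AT fraction = 83 / 100 = 0.83
AT VO2 = 68.24 * 0.83
= 56.64 mL/kg/min

56.64 mL/kg/min


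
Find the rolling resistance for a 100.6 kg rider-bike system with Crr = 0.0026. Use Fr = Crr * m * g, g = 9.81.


m * g = 100.6 * 9.81 = 986.886 N
Fr = 0.0026 * 986.886 = 2.566 N

2.566 N


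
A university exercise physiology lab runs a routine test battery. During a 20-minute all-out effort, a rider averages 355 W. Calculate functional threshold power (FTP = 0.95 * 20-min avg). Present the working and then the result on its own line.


FTP = 0.95 * 355
= 337.25 W

337.25 W


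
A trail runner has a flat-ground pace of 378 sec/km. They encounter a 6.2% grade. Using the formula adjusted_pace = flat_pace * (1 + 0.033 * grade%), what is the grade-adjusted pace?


Grade factor = 1 + 0.033 * 6.2 = 1.2046
Adjusted = 378 * 1.2046 = 455.34 sec/km

455.34 s/km


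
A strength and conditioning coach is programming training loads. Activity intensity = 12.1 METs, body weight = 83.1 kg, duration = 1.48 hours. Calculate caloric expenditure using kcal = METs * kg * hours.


kcal = 12.1 * 83.1 * 1.48
= 1005.51 * 1.48
= 1488.15 kcal

1488.15 kcal


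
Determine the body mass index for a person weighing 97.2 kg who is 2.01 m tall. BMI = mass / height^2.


BMI = mass / height^2
= 97.2 / 2.01^2
= 97.2 / 4.0401
= 24.06 kg/m^2

24.06 kg/m^2


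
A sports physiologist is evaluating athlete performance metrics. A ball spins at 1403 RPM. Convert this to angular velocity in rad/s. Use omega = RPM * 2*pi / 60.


omega = 1403 * 2 * pi / 60
= 1403 * 6.28318531 / 60
= 8815.309 / 60
= 146.922 rad/s

146.922 rad/s


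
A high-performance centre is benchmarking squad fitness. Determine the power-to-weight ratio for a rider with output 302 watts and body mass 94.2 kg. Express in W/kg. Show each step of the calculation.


P/W = 302 / 94.2 = 3.206 W/kg

3.206 W/kg


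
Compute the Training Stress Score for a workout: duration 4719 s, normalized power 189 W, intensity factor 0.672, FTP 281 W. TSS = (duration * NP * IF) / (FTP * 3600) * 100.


Product = 4719 * 189 * 0.672 = 599350.752
Base = 281 * 3600 = 1011600
TSS = 599350.752 / 1011600 * 100 = 59.25

59.25 TSS


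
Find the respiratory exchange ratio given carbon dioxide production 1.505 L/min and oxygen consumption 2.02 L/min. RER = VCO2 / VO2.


VCO2 = 1.505 L/min
VO2 = 2.02 L/min
RER = 1.505 / 2.02 = 0.745

0.745


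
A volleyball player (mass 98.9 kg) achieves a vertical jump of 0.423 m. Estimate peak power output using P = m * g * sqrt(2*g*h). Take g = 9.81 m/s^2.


2 * g * h = 2 * 9.81 * 0.423 = 8.29926
sqrt(8.29926) = 2.880844 m/s
P = 98.9 * 9.81 * 2.880844 = 2795.02 W

2795.02 W


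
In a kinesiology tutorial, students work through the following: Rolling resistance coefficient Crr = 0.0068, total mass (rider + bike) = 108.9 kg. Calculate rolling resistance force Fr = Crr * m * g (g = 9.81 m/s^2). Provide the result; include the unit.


Fr = Crr * m * g
= 0.0068 * 108.9 * 9.81
= 7.265 N

7.265 N


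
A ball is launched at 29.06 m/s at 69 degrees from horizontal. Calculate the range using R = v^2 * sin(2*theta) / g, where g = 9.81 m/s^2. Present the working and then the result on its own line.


sin(2 * 69) = sin(138) = 0.669131
v^2 = 29.06^2 = 844.4836
R = 844.4836 * 0.669131 / 9.81
= 57.601 m

57.601 m


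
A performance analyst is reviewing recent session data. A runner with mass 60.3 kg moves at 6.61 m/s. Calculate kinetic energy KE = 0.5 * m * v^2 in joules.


v^2 = 6.61^2 = 43.6921
KE = 0.5 * 60.3 * 43.6921
= 1317.32 J

1317.32 J


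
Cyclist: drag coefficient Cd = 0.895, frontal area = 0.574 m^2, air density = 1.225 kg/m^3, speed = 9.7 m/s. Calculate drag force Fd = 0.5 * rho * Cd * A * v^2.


v^2 = 9.7^2 = 94.09
Fd = 0.5 * 1.225 * 0.895 * 0.574 * 94.09
= 29.606 N

29.606 N


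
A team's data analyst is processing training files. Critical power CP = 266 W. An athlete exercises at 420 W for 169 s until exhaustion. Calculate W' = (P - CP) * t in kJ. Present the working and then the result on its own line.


P - CP = 420 - 266 = 154 W
W' = 154 * 169 = 26026 J
= 26026 / 1000 = 26.026 kJ

26.026 kJ


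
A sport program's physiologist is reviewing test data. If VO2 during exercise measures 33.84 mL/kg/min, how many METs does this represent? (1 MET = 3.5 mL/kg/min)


METs = VO2 / 3.5 = 33.84 / 3.5 = 9.67

9.67 METs
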